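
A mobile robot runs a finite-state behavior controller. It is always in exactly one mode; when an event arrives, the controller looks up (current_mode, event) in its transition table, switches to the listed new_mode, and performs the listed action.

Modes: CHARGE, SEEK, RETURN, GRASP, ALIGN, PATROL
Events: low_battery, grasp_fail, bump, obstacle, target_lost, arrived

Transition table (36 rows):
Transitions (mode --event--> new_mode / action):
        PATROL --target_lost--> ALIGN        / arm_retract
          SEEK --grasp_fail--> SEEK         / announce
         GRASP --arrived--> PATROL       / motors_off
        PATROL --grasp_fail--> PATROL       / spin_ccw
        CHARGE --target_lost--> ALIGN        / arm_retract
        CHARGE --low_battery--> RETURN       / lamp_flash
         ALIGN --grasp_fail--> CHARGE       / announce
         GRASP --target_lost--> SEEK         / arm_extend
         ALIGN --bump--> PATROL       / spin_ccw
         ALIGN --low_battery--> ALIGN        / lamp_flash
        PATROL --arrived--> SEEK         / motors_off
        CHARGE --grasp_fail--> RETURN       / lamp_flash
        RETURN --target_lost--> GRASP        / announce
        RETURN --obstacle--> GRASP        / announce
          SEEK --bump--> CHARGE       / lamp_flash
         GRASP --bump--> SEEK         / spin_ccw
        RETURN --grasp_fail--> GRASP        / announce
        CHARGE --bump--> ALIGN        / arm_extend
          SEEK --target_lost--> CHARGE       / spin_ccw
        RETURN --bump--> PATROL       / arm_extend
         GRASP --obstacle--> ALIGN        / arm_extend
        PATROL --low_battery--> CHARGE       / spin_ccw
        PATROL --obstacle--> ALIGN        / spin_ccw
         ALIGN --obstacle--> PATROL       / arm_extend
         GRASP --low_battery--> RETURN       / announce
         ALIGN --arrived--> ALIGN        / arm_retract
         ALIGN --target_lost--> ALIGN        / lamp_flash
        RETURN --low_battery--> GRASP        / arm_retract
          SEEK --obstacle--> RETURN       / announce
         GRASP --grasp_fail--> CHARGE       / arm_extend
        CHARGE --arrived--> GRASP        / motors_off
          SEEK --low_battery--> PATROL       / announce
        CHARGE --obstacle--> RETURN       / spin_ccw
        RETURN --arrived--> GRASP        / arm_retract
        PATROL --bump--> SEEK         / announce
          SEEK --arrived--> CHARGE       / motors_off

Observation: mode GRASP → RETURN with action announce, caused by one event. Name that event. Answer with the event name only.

try low_battery: (GRASP, low_battery) → (RETURN, announce)  ← matches
try grasp_fail: (GRASP, grasp_fail) → (CHARGE, arm_extend)
try bump: (GRASP, bump) → (SEEK, spin_ccw)
try obstacle: (GRASP, obstacle) → (ALIGN, arm_extend)
try target_lost: (GRASP, target_lost) → (SEEK, arm_extend)
try arrived: (GRASP, arrived) → (PATROL, motors_off)

low_battery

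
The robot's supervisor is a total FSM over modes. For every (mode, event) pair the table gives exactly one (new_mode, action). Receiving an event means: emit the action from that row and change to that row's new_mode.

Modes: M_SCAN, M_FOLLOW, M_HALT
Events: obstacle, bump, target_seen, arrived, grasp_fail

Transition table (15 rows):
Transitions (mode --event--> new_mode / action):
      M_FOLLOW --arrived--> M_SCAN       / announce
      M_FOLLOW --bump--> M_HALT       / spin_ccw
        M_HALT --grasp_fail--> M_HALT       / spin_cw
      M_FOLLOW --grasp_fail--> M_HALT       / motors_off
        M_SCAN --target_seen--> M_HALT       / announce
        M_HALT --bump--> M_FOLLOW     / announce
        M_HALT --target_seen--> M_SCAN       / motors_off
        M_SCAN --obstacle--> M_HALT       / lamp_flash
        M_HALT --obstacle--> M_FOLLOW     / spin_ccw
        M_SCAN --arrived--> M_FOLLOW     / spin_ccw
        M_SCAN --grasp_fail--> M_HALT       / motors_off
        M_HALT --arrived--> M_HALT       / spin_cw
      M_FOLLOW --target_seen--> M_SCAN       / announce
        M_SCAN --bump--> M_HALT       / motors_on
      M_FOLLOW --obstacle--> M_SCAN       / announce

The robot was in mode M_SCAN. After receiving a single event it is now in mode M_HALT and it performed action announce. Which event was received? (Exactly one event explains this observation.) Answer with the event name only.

target_seen

try obstacle: (M_SCAN, obstacle) → (M_HALT, lamp_flash)
try bump: (M_SCAN, bump) → (M_HALT, motors_on)
try target_seen: (M_SCAN, target_seen) → (M_HALT, announce)  ← matches
try arrived: (M_SCAN, arrived) → (M_FOLLOW, spin_ccw)
try grasp_fail: (M_SCAN, grasp_fail) → (M_HALT, motors_off)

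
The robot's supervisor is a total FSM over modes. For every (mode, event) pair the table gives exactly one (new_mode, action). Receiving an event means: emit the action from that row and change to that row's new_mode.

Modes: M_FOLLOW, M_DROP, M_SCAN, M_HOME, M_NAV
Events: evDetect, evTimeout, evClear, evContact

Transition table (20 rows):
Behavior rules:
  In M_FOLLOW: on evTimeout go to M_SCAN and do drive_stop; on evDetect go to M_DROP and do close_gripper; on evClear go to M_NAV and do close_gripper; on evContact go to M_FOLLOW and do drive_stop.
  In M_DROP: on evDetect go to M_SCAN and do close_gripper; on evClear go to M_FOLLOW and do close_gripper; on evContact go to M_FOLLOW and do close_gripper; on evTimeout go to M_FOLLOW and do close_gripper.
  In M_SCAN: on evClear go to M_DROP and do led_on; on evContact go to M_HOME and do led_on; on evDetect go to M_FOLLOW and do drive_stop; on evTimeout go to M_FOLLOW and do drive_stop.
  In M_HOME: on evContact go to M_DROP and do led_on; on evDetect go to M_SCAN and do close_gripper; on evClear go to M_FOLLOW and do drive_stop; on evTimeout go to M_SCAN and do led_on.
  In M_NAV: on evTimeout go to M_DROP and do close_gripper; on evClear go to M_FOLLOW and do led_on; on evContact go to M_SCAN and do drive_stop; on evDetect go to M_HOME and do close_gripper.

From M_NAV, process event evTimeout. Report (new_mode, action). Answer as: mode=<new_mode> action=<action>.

mode=M_DROP action=close_gripper

current mode = M_NAV; filter table to that mode:
  (M_NAV, evTimeout) → (M_DROP, close_gripper)  ← event matches
  (M_NAV, evClear) → (M_FOLLOW, led_on)
  (M_NAV, evContact) → (M_SCAN, drive_stop)
  (M_NAV, evDetect) → (M_HOME, close_gripper)
event = evTimeout selects (M_DROP, close_gripper)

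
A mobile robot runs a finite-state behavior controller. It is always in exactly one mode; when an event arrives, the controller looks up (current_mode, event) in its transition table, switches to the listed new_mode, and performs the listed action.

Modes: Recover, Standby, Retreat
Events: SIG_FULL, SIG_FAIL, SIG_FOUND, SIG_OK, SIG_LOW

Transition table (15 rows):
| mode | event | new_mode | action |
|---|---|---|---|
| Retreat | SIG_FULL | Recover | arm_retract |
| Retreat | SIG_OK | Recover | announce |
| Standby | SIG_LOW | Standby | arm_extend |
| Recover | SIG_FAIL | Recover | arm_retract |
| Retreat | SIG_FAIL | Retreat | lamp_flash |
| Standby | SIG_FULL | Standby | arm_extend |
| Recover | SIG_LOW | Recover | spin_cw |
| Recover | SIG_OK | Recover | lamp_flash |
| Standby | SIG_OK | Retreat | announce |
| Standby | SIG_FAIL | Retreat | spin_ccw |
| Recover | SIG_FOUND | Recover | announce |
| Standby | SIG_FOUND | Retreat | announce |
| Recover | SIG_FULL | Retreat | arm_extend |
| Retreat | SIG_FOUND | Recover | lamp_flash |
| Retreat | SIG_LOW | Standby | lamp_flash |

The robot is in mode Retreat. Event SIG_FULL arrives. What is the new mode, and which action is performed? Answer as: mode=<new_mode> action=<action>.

mode=Recover action=arm_retract

current mode = Retreat; filter table to that mode:
  (Retreat, SIG_FULL) → (Recover, arm_retract)  ← event matches
  (Retreat, SIG_OK) → (Recover, announce)
  (Retreat, SIG_FAIL) → (Retreat, lamp_flash)
  (Retreat, SIG_FOUND) → (Recover, lamp_flash)
  (Retreat, SIG_LOW) → (Standby, lamp_flash)
event = SIG_FULL selects (Recover, arm_retract)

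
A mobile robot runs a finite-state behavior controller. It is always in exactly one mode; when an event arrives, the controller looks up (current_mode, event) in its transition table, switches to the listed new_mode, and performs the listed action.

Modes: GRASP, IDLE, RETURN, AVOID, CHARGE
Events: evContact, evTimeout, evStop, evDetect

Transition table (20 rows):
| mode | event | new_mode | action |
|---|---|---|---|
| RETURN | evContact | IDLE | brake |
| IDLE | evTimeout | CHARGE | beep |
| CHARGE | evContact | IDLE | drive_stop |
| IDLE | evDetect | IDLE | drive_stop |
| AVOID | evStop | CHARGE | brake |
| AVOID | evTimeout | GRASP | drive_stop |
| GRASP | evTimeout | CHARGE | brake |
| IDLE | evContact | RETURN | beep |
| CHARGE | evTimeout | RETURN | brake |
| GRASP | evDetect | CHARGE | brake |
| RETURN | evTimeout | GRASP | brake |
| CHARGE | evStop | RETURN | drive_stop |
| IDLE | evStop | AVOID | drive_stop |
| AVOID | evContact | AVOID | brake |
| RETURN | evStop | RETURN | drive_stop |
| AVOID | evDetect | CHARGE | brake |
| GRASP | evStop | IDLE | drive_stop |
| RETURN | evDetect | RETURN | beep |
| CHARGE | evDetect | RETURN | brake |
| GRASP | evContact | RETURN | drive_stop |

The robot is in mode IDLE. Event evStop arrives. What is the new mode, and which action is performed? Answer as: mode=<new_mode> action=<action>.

current mode = IDLE; filter table to that mode:
  (IDLE, evTimeout) → (CHARGE, beep)
  (IDLE, evDetect) → (IDLE, drive_stop)
  (IDLE, evContact) → (RETURN, beep)
  (IDLE, evStop) → (AVOID, drive_stop)  ← event matches
event = evStop selects (AVOID, drive_stop)

mode=AVOID action=drive_stop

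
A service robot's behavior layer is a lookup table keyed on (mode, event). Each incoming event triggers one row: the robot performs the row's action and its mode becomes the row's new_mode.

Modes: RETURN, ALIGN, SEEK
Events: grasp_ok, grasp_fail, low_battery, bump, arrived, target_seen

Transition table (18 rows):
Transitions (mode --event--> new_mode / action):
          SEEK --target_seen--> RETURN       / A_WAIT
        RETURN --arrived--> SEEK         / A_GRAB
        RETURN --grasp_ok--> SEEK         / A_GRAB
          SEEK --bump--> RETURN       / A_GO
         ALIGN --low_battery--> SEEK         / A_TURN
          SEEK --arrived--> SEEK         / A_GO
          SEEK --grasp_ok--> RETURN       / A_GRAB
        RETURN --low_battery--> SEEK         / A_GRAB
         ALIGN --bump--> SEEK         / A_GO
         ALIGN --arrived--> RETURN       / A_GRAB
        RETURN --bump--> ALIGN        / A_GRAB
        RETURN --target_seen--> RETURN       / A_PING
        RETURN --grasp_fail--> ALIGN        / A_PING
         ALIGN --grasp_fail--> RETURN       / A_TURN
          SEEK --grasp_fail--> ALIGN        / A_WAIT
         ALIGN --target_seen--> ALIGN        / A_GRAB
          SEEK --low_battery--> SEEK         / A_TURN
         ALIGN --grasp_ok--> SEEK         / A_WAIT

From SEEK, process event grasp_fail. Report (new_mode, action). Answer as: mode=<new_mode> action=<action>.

current mode = SEEK; filter table to that mode:
  (SEEK, target_seen) → (RETURN, A_WAIT)
  (SEEK, bump) → (RETURN, A_GO)
  (SEEK, arrived) → (SEEK, A_GO)
  (SEEK, grasp_ok) → (RETURN, A_GRAB)
  (SEEK, grasp_fail) → (ALIGN, A_WAIT)  ← event matches
  (SEEK, low_battery) → (SEEK, A_TURN)
event = grasp_fail selects (ALIGN, A_WAIT)

mode=ALIGN action=A_WAIT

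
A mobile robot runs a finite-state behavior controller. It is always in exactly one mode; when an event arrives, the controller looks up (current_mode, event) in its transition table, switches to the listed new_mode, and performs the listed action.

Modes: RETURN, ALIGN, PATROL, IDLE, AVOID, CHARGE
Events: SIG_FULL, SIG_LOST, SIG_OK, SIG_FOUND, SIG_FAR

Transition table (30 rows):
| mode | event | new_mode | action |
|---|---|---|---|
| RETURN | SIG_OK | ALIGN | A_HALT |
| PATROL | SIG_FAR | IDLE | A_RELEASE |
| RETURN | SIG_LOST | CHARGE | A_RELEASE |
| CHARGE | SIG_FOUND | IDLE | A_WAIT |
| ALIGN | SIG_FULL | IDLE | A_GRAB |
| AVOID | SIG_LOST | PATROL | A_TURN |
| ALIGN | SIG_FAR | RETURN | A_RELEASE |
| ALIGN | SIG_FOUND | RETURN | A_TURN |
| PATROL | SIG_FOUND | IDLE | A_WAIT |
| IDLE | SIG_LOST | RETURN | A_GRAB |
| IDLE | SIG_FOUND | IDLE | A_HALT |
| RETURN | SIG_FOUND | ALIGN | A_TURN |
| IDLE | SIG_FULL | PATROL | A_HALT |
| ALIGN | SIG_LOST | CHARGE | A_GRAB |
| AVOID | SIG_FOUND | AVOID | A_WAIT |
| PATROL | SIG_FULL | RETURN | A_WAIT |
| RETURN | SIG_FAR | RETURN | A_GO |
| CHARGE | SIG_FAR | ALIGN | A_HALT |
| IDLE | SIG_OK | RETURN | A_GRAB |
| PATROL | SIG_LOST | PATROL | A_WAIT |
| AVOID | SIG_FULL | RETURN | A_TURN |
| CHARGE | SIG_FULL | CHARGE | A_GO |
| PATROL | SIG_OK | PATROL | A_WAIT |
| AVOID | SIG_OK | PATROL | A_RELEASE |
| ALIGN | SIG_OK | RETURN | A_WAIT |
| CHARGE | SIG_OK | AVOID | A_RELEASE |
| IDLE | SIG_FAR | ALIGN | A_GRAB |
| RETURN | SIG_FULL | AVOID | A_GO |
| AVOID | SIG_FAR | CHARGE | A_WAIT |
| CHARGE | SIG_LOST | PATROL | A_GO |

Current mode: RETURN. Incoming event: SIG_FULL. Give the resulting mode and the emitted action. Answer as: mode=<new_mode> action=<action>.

mode=AVOID action=A_GO

current mode = RETURN; filter table to that mode:
  (RETURN, SIG_OK) → (ALIGN, A_HALT)
  (RETURN, SIG_LOST) → (CHARGE, A_RELEASE)
  (RETURN, SIG_FOUND) → (ALIGN, A_TURN)
  (RETURN, SIG_FAR) → (RETURN, A_GO)
  (RETURN, SIG_FULL) → (AVOID, A_GO)  ← event matches
event = SIG_FULL selects (AVOID, A_GO)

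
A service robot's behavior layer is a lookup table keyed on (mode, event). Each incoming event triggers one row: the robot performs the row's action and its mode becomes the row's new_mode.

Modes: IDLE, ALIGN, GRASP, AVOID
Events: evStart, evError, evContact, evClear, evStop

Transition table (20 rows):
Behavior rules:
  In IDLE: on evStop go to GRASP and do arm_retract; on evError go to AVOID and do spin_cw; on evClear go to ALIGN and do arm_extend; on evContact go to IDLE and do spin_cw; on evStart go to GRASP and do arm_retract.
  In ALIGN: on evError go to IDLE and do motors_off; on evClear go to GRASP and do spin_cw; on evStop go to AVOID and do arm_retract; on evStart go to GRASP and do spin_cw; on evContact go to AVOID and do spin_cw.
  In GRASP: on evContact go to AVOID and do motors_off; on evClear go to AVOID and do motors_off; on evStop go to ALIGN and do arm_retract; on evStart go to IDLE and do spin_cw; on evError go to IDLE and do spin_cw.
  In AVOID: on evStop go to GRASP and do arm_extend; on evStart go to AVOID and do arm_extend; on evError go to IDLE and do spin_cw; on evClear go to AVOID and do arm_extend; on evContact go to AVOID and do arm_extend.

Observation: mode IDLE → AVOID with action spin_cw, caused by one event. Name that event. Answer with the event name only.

try evStart: (IDLE, evStart) → (GRASP, arm_retract)
try evError: (IDLE, evError) → (AVOID, spin_cw)  ← matches
try evContact: (IDLE, evContact) → (IDLE, spin_cw)
try evClear: (IDLE, evClear) → (ALIGN, arm_extend)
try evStop: (IDLE, evStop) → (GRASP, arm_retract)

evError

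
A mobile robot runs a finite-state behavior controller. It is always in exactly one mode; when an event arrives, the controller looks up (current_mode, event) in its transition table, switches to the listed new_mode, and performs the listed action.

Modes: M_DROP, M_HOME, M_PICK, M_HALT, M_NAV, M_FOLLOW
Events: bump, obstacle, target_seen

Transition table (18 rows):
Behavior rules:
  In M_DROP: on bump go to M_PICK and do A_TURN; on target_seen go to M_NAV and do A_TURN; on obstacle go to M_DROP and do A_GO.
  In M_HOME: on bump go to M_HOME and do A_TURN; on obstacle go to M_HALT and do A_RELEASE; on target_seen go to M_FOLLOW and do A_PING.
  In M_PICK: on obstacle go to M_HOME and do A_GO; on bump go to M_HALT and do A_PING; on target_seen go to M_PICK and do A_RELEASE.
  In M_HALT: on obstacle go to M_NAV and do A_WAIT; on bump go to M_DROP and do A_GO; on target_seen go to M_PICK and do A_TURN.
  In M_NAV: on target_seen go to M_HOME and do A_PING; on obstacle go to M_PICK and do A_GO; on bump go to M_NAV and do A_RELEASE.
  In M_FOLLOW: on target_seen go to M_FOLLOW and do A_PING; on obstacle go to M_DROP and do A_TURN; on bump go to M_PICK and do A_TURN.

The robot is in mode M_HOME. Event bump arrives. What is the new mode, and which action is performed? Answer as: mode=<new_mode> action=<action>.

current mode = M_HOME; filter table to that mode:
  (M_HOME, bump) → (M_HOME, A_TURN)  ← event matches
  (M_HOME, obstacle) → (M_HALT, A_RELEASE)
  (M_HOME, target_seen) → (M_FOLLOW, A_PING)
event = bump selects (M_HOME, A_TURN)

mode=M_HOME action=A_TURN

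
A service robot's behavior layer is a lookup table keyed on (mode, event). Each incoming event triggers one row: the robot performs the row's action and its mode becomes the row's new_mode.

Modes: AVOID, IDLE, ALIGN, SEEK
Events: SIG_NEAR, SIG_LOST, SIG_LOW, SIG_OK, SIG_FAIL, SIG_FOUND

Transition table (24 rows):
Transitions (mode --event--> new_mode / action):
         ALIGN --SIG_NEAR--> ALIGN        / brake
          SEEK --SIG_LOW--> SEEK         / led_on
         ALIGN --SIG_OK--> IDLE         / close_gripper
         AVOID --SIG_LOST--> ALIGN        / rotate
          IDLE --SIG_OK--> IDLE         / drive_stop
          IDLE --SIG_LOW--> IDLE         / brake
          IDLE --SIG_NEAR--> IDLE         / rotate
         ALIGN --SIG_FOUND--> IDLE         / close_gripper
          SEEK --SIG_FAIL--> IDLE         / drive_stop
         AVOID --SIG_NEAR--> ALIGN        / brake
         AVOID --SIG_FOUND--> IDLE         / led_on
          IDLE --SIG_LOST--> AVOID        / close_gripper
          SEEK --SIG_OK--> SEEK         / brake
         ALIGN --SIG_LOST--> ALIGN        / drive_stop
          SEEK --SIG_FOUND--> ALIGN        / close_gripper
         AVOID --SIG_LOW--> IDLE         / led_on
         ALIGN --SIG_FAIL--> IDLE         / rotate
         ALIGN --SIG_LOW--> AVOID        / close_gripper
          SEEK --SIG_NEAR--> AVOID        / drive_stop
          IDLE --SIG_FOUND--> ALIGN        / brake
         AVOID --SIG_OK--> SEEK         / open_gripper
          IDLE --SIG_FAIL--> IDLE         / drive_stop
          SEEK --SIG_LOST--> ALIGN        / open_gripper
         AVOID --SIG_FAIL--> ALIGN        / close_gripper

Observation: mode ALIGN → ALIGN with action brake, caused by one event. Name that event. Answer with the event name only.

try SIG_NEAR: (ALIGN, SIG_NEAR) → (ALIGN, brake)  ← matches
try SIG_LOST: (ALIGN, SIG_LOST) → (ALIGN, drive_stop)
try SIG_LOW: (ALIGN, SIG_LOW) → (AVOID, close_gripper)
try SIG_OK: (ALIGN, SIG_OK) → (IDLE, close_gripper)
try SIG_FAIL: (ALIGN, SIG_FAIL) → (IDLE, rotate)
try SIG_FOUND: (ALIGN, SIG_FOUND) → (IDLE, close_gripper)

SIG_NEAR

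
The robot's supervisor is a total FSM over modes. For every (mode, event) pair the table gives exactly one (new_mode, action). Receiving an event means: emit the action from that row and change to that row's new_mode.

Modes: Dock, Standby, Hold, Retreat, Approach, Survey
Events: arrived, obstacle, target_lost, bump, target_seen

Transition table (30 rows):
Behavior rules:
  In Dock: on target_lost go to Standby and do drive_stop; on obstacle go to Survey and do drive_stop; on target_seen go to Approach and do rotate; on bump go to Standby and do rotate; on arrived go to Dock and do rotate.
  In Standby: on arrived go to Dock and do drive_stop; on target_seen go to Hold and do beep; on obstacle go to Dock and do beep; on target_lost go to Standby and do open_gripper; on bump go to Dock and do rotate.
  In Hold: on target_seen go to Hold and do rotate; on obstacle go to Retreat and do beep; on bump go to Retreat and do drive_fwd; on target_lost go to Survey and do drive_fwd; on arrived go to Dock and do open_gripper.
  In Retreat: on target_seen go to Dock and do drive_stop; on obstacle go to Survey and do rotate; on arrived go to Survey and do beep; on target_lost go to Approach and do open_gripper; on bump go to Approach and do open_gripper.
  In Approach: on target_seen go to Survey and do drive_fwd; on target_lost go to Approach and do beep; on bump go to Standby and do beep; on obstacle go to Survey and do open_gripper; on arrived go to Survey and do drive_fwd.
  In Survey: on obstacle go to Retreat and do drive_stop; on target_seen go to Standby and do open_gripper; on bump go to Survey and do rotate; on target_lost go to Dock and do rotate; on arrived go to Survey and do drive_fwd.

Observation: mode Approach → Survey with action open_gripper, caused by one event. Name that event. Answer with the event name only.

obstacle

try arrived: (Approach, arrived) → (Survey, drive_fwd)
try obstacle: (Approach, obstacle) → (Survey, open_gripper)  ← matches
try target_lost: (Approach, target_lost) → (Approach, beep)
try bump: (Approach, bump) → (Standby, beep)
try target_seen: (Approach, target_seen) → (Survey, drive_fwd)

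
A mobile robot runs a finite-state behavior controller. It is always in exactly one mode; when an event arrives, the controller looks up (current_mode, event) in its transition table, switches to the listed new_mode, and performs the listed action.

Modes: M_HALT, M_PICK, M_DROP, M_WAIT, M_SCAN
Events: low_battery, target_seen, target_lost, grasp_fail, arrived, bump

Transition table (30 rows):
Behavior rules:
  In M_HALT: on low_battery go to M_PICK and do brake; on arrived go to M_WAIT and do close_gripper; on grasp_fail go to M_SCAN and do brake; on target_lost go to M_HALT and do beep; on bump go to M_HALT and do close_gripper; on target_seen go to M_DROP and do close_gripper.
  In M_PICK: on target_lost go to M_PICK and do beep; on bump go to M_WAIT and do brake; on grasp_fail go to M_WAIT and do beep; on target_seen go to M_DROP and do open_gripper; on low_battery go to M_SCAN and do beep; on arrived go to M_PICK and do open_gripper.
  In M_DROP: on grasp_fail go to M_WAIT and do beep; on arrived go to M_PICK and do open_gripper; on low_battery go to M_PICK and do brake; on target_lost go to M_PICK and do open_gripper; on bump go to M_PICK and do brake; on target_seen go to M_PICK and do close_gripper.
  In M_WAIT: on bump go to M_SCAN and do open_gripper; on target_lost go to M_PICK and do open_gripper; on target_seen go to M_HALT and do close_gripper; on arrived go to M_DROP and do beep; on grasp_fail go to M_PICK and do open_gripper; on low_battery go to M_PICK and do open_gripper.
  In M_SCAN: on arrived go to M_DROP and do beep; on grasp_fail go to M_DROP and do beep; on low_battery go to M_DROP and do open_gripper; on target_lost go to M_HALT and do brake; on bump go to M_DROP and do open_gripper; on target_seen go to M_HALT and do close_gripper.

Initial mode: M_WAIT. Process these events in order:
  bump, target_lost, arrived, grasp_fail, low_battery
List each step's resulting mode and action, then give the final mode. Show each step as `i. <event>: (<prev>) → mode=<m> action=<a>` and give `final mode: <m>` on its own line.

1. bump: (M_WAIT) → mode=M_SCAN action=open_gripper
2. target_lost: (M_SCAN) → mode=M_HALT action=brake
3. arrived: (M_HALT) → mode=M_WAIT action=close_gripper
4. grasp_fail: (M_WAIT) → mode=M_PICK action=open_gripper
5. low_battery: (M_PICK) → mode=M_SCAN action=beep

final mode: M_SCAN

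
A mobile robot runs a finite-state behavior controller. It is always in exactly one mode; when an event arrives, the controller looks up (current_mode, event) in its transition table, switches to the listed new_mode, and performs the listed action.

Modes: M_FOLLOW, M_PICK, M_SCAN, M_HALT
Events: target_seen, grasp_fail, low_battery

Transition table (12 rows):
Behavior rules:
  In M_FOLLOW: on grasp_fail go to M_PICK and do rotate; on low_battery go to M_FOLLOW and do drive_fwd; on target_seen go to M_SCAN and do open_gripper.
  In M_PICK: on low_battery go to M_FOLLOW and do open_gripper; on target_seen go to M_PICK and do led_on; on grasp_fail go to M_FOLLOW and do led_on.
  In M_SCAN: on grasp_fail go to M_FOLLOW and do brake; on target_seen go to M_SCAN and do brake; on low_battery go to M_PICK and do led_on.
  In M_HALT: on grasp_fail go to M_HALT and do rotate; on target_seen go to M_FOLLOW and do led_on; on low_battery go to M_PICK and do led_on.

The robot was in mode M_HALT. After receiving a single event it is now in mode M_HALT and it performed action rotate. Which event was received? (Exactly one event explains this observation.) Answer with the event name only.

try target_seen: (M_HALT, target_seen) → (M_FOLLOW, led_on)
try grasp_fail: (M_HALT, grasp_fail) → (M_HALT, rotate)  ← matches
try low_battery: (M_HALT, low_battery) → (M_PICK, led_on)

grasp_fail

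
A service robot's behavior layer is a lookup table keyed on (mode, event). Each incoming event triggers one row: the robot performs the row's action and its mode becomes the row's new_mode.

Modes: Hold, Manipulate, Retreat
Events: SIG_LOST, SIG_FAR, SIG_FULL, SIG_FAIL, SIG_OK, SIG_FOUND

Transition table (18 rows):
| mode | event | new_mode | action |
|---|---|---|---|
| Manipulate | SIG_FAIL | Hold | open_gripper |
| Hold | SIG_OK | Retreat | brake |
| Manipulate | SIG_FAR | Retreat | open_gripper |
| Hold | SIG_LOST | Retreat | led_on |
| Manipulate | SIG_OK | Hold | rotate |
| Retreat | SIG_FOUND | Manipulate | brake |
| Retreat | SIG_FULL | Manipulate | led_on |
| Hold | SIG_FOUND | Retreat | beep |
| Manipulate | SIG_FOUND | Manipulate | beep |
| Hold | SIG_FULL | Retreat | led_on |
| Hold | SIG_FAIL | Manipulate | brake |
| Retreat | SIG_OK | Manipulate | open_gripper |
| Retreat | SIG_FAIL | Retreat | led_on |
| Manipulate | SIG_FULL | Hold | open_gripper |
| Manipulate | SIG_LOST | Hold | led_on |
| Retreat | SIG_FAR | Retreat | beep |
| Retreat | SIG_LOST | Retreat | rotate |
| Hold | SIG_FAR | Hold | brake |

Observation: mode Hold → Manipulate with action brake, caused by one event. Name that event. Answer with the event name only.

try SIG_LOST: (Hold, SIG_LOST) → (Retreat, led_on)
try SIG_FAR: (Hold, SIG_FAR) → (Hold, brake)
try SIG_FULL: (Hold, SIG_FULL) → (Retreat, led_on)
try SIG_FAIL: (Hold, SIG_FAIL) → (Manipulate, brake)  ← matches
try SIG_OK: (Hold, SIG_OK) → (Retreat, brake)
try SIG_FOUND: (Hold, SIG_FOUND) → (Retreat, beep)

SIG_FAIL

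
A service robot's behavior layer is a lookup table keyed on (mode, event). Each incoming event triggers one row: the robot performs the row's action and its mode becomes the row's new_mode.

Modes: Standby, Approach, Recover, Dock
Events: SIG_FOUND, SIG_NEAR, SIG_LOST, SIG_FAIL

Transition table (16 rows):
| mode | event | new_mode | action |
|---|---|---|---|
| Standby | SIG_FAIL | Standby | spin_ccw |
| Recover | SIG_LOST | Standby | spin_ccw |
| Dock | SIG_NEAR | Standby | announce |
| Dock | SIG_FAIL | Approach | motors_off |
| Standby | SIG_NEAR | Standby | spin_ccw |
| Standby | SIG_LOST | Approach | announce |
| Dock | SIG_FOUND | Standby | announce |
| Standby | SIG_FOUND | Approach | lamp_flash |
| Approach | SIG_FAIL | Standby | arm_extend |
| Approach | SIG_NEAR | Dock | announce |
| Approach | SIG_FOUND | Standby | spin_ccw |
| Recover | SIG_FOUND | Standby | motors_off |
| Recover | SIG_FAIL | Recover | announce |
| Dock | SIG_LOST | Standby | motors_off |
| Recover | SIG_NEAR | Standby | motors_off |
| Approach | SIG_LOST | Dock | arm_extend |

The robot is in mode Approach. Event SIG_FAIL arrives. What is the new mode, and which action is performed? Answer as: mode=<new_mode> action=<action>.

mode=Standby action=arm_extend

current mode = Approach; filter table to that mode:
  (Approach, SIG_FAIL) → (Standby, arm_extend)  ← event matches
  (Approach, SIG_NEAR) → (Dock, announce)
  (Approach, SIG_FOUND) → (Standby, spin_ccw)
  (Approach, SIG_LOST) → (Dock, arm_extend)
event = SIG_FAIL selects (Standby, arm_extend)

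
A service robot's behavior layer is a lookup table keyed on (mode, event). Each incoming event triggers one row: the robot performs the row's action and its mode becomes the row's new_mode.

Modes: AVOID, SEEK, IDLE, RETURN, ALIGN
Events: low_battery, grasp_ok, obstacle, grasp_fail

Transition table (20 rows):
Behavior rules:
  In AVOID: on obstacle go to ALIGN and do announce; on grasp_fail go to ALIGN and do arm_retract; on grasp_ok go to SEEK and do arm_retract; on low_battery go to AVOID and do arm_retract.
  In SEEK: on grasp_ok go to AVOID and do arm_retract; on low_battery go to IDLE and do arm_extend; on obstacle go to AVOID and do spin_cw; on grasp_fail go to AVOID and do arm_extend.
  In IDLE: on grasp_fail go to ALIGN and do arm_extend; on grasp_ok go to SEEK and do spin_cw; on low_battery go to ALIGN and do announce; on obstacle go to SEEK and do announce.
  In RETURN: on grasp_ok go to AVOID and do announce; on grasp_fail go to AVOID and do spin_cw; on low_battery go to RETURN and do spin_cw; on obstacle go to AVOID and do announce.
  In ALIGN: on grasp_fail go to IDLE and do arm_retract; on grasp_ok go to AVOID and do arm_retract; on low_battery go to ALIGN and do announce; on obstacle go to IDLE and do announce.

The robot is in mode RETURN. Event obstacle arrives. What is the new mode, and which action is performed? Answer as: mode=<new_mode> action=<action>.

current mode = RETURN; filter table to that mode:
  (RETURN, grasp_ok) → (AVOID, announce)
  (RETURN, grasp_fail) → (AVOID, spin_cw)
  (RETURN, low_battery) → (RETURN, spin_cw)
  (RETURN, obstacle) → (AVOID, announce)  ← event matches
event = obstacle selects (AVOID, announce)

mode=AVOID action=announce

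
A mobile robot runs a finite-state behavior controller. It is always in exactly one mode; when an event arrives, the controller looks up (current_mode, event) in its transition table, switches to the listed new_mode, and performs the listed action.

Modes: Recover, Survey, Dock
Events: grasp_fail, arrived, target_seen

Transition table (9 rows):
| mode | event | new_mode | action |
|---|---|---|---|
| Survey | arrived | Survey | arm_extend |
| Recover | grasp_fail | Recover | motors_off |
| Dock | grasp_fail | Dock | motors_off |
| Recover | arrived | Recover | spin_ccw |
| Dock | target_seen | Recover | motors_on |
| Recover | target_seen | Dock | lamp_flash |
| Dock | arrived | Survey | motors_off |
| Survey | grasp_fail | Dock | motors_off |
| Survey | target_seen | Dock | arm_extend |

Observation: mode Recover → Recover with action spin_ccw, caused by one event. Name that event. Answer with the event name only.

arrived

try grasp_fail: (Recover, grasp_fail) → (Recover, motors_off)
try arrived: (Recover, arrived) → (Recover, spin_ccw)  ← matches
try target_seen: (Recover, target_seen) → (Dock, lamp_flash)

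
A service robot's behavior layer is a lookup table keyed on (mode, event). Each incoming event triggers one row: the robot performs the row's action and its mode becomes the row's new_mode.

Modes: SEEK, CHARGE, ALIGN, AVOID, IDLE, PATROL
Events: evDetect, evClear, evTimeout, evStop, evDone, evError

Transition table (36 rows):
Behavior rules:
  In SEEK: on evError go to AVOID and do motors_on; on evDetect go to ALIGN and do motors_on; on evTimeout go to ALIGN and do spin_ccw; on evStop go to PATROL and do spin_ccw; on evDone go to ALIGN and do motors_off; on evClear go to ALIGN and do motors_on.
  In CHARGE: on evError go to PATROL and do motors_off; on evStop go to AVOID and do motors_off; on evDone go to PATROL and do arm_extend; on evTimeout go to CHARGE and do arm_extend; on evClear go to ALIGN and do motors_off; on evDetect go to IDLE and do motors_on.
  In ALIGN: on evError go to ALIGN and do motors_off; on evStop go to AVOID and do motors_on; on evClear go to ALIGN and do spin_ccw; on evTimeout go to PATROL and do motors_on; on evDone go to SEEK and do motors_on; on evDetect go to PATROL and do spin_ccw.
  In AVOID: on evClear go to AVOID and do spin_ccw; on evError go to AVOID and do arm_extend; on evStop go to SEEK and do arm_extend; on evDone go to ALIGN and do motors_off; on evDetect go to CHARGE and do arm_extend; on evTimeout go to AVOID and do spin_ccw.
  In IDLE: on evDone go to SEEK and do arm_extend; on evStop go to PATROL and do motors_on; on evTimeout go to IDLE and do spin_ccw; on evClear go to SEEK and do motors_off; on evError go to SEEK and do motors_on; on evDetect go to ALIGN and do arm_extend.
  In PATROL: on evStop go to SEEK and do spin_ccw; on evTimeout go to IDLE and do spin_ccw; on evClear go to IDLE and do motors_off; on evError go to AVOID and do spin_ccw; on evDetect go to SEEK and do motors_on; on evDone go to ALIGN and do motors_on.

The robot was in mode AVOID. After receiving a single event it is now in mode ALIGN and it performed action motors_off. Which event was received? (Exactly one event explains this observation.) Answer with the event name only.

evDone

try evDetect: (AVOID, evDetect) → (CHARGE, arm_extend)
try evClear: (AVOID, evClear) → (AVOID, spin_ccw)
try evTimeout: (AVOID, evTimeout) → (AVOID, spin_ccw)
try evStop: (AVOID, evStop) → (SEEK, arm_extend)
try evDone: (AVOID, evDone) → (ALIGN, motors_off)  ← matches
try evError: (AVOID, evError) → (AVOID, arm_extend)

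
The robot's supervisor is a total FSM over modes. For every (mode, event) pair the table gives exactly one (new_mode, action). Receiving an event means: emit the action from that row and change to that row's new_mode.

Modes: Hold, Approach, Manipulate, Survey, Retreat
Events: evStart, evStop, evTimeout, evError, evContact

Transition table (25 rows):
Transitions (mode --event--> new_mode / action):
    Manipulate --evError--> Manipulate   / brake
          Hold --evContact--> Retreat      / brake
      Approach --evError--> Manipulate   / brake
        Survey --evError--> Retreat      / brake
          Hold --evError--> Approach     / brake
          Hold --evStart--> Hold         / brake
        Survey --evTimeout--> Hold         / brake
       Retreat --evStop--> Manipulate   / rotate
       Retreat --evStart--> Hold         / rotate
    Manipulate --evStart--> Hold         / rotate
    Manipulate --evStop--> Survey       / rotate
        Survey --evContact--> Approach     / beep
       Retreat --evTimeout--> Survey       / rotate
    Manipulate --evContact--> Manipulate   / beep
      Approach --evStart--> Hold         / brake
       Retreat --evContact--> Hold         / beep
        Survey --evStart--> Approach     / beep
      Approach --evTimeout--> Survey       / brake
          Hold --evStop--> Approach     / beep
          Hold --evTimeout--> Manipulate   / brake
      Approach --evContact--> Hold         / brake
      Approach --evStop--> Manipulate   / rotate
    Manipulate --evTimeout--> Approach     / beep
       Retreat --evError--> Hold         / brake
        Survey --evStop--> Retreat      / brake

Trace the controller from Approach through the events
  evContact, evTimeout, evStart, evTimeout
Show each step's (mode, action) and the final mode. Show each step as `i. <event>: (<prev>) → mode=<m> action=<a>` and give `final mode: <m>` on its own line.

1. evContact: (Approach) → mode=Hold action=brake
2. evTimeout: (Hold) → mode=Manipulate action=brake
3. evStart: (Manipulate) → mode=Hold action=rotate
4. evTimeout: (Hold) → mode=Manipulate action=brake

final mode: Manipulate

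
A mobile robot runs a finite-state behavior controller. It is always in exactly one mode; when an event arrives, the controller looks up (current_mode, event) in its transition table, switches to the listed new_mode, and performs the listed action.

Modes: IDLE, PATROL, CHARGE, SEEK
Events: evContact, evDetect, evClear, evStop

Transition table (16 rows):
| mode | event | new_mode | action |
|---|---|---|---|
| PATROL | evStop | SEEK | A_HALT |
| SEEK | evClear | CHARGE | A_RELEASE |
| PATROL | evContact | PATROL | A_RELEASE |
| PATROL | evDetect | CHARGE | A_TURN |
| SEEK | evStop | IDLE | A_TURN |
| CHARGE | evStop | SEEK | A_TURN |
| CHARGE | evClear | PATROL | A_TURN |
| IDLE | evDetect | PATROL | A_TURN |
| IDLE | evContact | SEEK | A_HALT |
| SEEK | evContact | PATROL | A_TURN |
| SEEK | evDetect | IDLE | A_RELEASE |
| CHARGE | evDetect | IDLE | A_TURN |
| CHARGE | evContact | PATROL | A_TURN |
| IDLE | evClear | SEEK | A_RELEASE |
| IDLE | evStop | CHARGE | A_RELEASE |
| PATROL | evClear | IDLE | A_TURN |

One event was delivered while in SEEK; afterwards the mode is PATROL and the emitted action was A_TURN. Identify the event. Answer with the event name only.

try evContact: (SEEK, evContact) → (PATROL, A_TURN)  ← matches
try evDetect: (SEEK, evDetect) → (IDLE, A_RELEASE)
try evClear: (SEEK, evClear) → (CHARGE, A_RELEASE)
try evStop: (SEEK, evStop) → (IDLE, A_TURN)

evContact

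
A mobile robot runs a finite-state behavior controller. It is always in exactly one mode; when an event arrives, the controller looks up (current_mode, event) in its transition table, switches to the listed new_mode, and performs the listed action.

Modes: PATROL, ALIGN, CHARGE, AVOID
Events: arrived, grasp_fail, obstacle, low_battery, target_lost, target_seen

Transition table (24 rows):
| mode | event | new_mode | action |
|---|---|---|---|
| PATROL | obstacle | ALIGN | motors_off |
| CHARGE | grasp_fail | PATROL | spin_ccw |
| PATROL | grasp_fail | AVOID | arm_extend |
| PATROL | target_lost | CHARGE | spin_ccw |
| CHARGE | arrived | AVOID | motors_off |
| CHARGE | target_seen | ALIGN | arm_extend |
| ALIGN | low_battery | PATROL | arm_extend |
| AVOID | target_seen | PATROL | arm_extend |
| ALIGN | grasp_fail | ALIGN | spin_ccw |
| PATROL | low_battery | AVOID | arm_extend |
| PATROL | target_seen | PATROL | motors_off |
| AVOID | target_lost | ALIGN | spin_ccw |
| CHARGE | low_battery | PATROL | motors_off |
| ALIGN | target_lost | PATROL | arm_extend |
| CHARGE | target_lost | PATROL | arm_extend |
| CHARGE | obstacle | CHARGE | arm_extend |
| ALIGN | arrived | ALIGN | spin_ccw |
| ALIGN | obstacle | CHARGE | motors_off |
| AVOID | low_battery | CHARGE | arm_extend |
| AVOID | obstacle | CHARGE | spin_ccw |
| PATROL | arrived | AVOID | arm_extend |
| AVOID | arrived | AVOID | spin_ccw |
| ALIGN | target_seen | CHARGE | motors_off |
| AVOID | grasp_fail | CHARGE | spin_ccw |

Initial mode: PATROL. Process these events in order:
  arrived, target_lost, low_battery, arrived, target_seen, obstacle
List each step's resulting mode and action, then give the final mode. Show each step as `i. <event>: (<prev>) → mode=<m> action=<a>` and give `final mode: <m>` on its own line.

final mode: ALIGN

1. arrived: (PATROL) → mode=AVOID action=arm_extend
2. target_lost: (AVOID) → mode=ALIGN action=spin_ccw
3. low_battery: (ALIGN) → mode=PATROL action=arm_extend
4. arrived: (PATROL) → mode=AVOID action=arm_extend
5. target_seen: (AVOID) → mode=PATROL action=arm_extend
6. obstacle: (PATROL) → mode=ALIGN action=motors_off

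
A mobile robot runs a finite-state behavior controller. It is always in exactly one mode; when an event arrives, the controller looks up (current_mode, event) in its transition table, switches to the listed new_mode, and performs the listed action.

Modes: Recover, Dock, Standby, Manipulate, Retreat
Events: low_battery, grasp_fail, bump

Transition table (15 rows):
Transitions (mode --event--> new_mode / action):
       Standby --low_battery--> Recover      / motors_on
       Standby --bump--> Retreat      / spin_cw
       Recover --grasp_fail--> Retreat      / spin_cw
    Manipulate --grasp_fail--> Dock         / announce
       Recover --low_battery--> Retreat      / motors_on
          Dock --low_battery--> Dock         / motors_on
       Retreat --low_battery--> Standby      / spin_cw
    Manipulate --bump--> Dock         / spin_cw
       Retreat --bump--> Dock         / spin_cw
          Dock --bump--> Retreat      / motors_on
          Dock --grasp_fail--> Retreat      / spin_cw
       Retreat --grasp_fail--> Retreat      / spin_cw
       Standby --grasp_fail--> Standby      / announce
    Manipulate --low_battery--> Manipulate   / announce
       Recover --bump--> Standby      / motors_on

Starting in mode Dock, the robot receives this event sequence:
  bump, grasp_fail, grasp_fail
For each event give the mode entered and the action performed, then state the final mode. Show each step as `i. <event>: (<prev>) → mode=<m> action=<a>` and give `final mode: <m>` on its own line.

final mode: Retreat

1. bump: (Dock) → mode=Retreat action=motors_on
2. grasp_fail: (Retreat) → mode=Retreat action=spin_cw
3. grasp_fail: (Retreat) → mode=Retreat action=spin_cw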